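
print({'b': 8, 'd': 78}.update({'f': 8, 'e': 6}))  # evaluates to None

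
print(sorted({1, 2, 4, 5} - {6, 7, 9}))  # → [1, 2, 4, 5]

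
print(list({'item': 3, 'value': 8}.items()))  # [('item', 3), ('value', 8)]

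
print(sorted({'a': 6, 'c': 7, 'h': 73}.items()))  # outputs [('a', 6), ('c', 7), ('h', 73)]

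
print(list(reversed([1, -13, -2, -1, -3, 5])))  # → [5, -3, -1, -2, -13, 1]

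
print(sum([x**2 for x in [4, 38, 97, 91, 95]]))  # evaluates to 28175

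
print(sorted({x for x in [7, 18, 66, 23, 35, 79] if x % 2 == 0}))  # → [18, 66]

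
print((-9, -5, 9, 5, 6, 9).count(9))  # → 2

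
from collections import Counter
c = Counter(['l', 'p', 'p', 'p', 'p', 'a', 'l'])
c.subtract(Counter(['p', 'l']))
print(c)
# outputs Counter({'p': 3, 'l': 1, 'a': 1})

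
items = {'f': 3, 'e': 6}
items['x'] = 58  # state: {'f': 3, 'e': 6, 'x': 58}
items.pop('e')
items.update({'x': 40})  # {'f': 3, 'x': 40}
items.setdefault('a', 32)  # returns 32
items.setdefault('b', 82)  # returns 82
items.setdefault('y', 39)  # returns 39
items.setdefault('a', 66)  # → 32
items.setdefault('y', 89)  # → 39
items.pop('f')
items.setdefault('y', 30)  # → 39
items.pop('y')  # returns 39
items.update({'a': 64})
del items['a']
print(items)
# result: {'x': 40, 'b': 82}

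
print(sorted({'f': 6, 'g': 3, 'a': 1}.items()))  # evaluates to [('a', 1), ('f', 6), ('g', 3)]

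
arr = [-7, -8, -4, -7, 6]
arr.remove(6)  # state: [-7, -8, -4, -7]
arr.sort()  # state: [-8, -7, -7, -4]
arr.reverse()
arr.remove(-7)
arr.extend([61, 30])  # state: [-4, -7, -8, 61, 30]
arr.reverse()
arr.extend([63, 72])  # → [30, 61, -8, -7, -4, 63, 72]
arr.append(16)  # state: [30, 61, -8, -7, -4, 63, 72, 16]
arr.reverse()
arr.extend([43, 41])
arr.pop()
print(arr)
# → [16, 72, 63, -4, -7, -8, 61, 30, 43]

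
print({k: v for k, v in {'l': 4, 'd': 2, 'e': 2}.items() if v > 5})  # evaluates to {}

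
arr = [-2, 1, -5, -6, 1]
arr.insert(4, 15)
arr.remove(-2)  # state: [1, -5, -6, 15, 1]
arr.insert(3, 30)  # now [1, -5, -6, 30, 15, 1]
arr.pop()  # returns 1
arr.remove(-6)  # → [1, -5, 30, 15]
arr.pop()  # 15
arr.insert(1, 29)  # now [1, 29, -5, 30]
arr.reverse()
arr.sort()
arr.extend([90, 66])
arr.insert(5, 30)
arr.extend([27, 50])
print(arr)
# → [-5, 1, 29, 30, 90, 30, 66, 27, 50]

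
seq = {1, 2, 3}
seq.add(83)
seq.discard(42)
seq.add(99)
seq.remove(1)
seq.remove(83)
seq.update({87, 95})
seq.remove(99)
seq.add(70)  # {2, 3, 70, 87, 95}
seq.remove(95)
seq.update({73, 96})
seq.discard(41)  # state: {2, 3, 70, 73, 87, 96}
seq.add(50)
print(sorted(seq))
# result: [2, 3, 50, 70, 73, 87, 96]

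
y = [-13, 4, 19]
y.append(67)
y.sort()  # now [-13, 4, 19, 67]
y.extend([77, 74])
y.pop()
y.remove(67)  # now [-13, 4, 19, 77]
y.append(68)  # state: [-13, 4, 19, 77, 68]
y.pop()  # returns 68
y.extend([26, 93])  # [-13, 4, 19, 77, 26, 93]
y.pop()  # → 93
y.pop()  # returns 26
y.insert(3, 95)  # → [-13, 4, 19, 95, 77]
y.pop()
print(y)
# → [-13, 4, 19, 95]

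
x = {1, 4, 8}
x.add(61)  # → {1, 4, 8, 61}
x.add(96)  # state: {1, 4, 8, 61, 96}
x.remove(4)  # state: {1, 8, 61, 96}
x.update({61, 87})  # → {1, 8, 61, 87, 96}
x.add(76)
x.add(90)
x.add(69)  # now {1, 8, 61, 69, 76, 87, 90, 96}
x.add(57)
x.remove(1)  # {8, 57, 61, 69, 76, 87, 90, 96}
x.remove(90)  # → {8, 57, 61, 69, 76, 87, 96}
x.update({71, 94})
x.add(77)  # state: {8, 57, 61, 69, 71, 76, 77, 87, 94, 96}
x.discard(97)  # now {8, 57, 61, 69, 71, 76, 77, 87, 94, 96}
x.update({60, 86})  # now {8, 57, 60, 61, 69, 71, 76, 77, 86, 87, 94, 96}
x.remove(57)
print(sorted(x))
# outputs [8, 60, 61, 69, 71, 76, 77, 86, 87, 94, 96]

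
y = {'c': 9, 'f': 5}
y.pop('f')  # 5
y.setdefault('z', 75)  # 75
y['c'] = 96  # {'c': 96, 'z': 75}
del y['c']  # {'z': 75}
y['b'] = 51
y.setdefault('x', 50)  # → 50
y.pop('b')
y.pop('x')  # 50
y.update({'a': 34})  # {'z': 75, 'a': 34}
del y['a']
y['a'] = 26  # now {'z': 75, 'a': 26}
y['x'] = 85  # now {'z': 75, 'a': 26, 'x': 85}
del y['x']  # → {'z': 75, 'a': 26}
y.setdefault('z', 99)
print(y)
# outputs {'z': 75, 'a': 26}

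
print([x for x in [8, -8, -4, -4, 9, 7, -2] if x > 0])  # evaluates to [8, 9, 7]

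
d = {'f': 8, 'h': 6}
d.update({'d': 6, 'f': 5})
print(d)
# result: {'f': 5, 'h': 6, 'd': 6}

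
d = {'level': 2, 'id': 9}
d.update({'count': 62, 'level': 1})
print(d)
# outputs {'level': 1, 'id': 9, 'count': 62}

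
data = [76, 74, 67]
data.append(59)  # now [76, 74, 67, 59]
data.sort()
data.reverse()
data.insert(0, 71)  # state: [71, 76, 74, 67, 59]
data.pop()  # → 59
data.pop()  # 67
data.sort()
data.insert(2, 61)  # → [71, 74, 61, 76]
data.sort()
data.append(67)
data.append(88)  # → [61, 71, 74, 76, 67, 88]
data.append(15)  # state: [61, 71, 74, 76, 67, 88, 15]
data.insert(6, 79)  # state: [61, 71, 74, 76, 67, 88, 79, 15]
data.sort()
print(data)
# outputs [15, 61, 67, 71, 74, 76, 79, 88]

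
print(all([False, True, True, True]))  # False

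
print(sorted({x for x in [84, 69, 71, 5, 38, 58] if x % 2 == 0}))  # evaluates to [38, 58, 84]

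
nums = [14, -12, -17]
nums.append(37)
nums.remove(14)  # [-12, -17, 37]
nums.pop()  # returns 37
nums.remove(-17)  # [-12]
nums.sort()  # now [-12]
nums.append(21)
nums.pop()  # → 21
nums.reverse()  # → [-12]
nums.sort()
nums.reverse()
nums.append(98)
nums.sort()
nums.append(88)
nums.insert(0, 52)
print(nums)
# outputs [52, -12, 98, 88]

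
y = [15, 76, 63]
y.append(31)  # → [15, 76, 63, 31]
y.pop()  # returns 31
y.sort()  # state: [15, 63, 76]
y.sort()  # [15, 63, 76]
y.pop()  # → 76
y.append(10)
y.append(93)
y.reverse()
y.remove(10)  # [93, 63, 15]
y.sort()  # [15, 63, 93]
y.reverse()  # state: [93, 63, 15]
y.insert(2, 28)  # [93, 63, 28, 15]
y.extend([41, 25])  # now [93, 63, 28, 15, 41, 25]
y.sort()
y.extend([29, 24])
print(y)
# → [15, 25, 28, 41, 63, 93, 29, 24]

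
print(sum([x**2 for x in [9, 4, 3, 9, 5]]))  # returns 212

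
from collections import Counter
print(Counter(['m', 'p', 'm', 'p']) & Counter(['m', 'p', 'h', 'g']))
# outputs Counter({'m': 1, 'p': 1})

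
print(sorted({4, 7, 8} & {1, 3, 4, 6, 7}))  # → [4, 7]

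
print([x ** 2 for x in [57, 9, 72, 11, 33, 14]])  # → [3249, 81, 5184, 121, 1089, 196]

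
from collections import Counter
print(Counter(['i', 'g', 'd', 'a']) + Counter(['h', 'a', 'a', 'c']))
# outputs Counter({'a': 3, 'i': 1, 'g': 1, 'd': 1, 'h': 1, 'c': 1})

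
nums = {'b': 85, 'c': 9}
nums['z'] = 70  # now {'b': 85, 'c': 9, 'z': 70}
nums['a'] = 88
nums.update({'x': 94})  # {'b': 85, 'c': 9, 'z': 70, 'a': 88, 'x': 94}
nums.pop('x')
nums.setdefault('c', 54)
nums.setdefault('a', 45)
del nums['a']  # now {'b': 85, 'c': 9, 'z': 70}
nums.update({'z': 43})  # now {'b': 85, 'c': 9, 'z': 43}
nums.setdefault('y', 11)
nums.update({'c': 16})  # {'b': 85, 'c': 16, 'z': 43, 'y': 11}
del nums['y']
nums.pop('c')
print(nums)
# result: {'b': 85, 'z': 43}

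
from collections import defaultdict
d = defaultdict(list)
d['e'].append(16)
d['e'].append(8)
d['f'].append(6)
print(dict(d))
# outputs {'e': [16, 8], 'f': [6]}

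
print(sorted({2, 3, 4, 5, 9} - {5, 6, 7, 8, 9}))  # [2, 3, 4]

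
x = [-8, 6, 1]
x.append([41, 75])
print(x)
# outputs [-8, 6, 1, [41, 75]]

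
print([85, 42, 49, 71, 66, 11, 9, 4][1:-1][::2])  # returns [42, 71, 11]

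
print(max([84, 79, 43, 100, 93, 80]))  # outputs 100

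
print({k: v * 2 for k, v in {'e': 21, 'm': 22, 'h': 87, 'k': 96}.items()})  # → {'e': 42, 'm': 44, 'h': 174, 'k': 192}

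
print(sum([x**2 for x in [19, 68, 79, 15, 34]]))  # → 12607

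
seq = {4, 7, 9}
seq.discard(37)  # {4, 7, 9}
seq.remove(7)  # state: {4, 9}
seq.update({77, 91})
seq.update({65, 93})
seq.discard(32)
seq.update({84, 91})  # {4, 9, 65, 77, 84, 91, 93}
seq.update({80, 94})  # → {4, 9, 65, 77, 80, 84, 91, 93, 94}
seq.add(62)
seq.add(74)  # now {4, 9, 62, 65, 74, 77, 80, 84, 91, 93, 94}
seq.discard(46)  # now {4, 9, 62, 65, 74, 77, 80, 84, 91, 93, 94}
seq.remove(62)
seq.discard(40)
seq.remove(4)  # {9, 65, 74, 77, 80, 84, 91, 93, 94}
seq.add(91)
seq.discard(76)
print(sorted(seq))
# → [9, 65, 74, 77, 80, 84, 91, 93, 94]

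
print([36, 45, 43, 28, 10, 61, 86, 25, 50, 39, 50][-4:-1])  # [25, 50, 39]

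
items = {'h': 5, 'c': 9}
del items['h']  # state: {'c': 9}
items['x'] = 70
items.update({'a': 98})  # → {'c': 9, 'x': 70, 'a': 98}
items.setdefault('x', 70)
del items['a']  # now {'c': 9, 'x': 70}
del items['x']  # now {'c': 9}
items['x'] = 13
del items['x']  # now {'c': 9}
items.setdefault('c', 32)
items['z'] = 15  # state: {'c': 9, 'z': 15}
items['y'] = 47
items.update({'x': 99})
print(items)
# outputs {'c': 9, 'z': 15, 'y': 47, 'x': 99}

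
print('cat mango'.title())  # Cat Mango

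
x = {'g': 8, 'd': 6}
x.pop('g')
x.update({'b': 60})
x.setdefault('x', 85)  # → 85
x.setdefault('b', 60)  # 60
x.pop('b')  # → 60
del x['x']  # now {'d': 6}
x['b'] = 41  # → {'d': 6, 'b': 41}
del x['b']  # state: {'d': 6}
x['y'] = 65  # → {'d': 6, 'y': 65}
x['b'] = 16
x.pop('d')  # 6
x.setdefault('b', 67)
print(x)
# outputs {'y': 65, 'b': 16}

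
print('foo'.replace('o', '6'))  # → f66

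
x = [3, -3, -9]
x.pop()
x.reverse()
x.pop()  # 3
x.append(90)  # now [-3, 90]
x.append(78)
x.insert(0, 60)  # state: [60, -3, 90, 78]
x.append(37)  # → [60, -3, 90, 78, 37]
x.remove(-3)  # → [60, 90, 78, 37]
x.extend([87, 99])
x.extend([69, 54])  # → [60, 90, 78, 37, 87, 99, 69, 54]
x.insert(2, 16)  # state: [60, 90, 16, 78, 37, 87, 99, 69, 54]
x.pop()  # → 54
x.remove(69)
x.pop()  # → 99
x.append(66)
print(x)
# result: [60, 90, 16, 78, 37, 87, 66]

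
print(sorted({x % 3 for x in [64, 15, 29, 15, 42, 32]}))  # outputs [0, 1, 2]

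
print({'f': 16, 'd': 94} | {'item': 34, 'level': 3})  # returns {'f': 16, 'd': 94, 'item': 34, 'level': 3}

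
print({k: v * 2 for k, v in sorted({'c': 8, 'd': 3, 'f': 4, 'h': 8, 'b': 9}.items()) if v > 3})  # {'b': 18, 'c': 16, 'f': 8, 'h': 16}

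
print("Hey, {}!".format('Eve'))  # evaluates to Hey, Eve!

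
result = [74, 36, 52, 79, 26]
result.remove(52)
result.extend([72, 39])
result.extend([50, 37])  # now [74, 36, 79, 26, 72, 39, 50, 37]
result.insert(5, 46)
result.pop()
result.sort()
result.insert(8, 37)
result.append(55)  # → [26, 36, 39, 46, 50, 72, 74, 79, 37, 55]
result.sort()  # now [26, 36, 37, 39, 46, 50, 55, 72, 74, 79]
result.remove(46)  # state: [26, 36, 37, 39, 50, 55, 72, 74, 79]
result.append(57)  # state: [26, 36, 37, 39, 50, 55, 72, 74, 79, 57]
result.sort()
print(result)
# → [26, 36, 37, 39, 50, 55, 57, 72, 74, 79]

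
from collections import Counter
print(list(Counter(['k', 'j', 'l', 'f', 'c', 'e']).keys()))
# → ['k', 'j', 'l', 'f', 'c', 'e']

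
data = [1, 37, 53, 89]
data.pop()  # 89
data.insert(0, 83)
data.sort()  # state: [1, 37, 53, 83]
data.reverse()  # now [83, 53, 37, 1]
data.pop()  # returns 1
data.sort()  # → [37, 53, 83]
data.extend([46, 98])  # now [37, 53, 83, 46, 98]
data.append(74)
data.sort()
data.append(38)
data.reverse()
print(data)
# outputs [38, 98, 83, 74, 53, 46, 37]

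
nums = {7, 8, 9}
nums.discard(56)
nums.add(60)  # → {7, 8, 9, 60}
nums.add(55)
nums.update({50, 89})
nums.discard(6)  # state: {7, 8, 9, 50, 55, 60, 89}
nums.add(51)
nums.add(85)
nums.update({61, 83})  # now {7, 8, 9, 50, 51, 55, 60, 61, 83, 85, 89}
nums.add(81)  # {7, 8, 9, 50, 51, 55, 60, 61, 81, 83, 85, 89}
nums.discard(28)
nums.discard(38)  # {7, 8, 9, 50, 51, 55, 60, 61, 81, 83, 85, 89}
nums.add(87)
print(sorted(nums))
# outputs [7, 8, 9, 50, 51, 55, 60, 61, 81, 83, 85, 87, 89]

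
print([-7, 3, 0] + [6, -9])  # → [-7, 3, 0, 6, -9]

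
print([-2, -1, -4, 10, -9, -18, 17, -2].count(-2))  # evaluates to 2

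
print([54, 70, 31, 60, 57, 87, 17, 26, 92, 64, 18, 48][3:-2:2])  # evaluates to [60, 87, 26, 64]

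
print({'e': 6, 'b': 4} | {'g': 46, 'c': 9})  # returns {'e': 6, 'b': 4, 'g': 46, 'c': 9}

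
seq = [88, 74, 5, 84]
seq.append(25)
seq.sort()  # [5, 25, 74, 84, 88]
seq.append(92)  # [5, 25, 74, 84, 88, 92]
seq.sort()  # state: [5, 25, 74, 84, 88, 92]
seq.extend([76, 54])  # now [5, 25, 74, 84, 88, 92, 76, 54]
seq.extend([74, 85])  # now [5, 25, 74, 84, 88, 92, 76, 54, 74, 85]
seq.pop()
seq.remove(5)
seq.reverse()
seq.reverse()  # [25, 74, 84, 88, 92, 76, 54, 74]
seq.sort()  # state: [25, 54, 74, 74, 76, 84, 88, 92]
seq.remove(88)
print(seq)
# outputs [25, 54, 74, 74, 76, 84, 92]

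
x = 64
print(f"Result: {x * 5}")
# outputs Result: 320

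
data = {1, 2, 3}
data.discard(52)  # {1, 2, 3}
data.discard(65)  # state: {1, 2, 3}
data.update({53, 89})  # {1, 2, 3, 53, 89}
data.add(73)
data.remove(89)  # {1, 2, 3, 53, 73}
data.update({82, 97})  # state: {1, 2, 3, 53, 73, 82, 97}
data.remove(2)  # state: {1, 3, 53, 73, 82, 97}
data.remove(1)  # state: {3, 53, 73, 82, 97}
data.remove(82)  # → {3, 53, 73, 97}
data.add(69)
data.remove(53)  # {3, 69, 73, 97}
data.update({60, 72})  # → {3, 60, 69, 72, 73, 97}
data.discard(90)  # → {3, 60, 69, 72, 73, 97}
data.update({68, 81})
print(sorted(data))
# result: [3, 60, 68, 69, 72, 73, 81, 97]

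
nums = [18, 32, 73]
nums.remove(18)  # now [32, 73]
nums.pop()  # 73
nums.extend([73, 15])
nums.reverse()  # [15, 73, 32]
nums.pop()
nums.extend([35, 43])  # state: [15, 73, 35, 43]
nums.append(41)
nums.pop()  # 41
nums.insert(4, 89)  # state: [15, 73, 35, 43, 89]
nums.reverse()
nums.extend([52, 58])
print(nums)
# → [89, 43, 35, 73, 15, 52, 58]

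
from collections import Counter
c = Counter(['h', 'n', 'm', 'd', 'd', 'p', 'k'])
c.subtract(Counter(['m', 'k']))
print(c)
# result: Counter({'d': 2, 'h': 1, 'n': 1, 'p': 1, 'm': 0, 'k': 0})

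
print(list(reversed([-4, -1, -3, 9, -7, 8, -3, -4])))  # [-4, -3, 8, -7, 9, -3, -1, -4]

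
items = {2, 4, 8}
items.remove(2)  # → {4, 8}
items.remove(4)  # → {8}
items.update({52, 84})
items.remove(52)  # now {8, 84}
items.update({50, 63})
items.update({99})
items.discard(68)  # {8, 50, 63, 84, 99}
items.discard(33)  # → {8, 50, 63, 84, 99}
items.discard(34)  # {8, 50, 63, 84, 99}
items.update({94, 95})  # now {8, 50, 63, 84, 94, 95, 99}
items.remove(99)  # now {8, 50, 63, 84, 94, 95}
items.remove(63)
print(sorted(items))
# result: [8, 50, 84, 94, 95]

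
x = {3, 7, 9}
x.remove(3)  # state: {7, 9}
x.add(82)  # {7, 9, 82}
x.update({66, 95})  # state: {7, 9, 66, 82, 95}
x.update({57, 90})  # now {7, 9, 57, 66, 82, 90, 95}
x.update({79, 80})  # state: {7, 9, 57, 66, 79, 80, 82, 90, 95}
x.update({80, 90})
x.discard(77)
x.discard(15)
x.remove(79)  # {7, 9, 57, 66, 80, 82, 90, 95}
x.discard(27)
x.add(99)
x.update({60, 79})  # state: {7, 9, 57, 60, 66, 79, 80, 82, 90, 95, 99}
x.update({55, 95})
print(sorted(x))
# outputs [7, 9, 55, 57, 60, 66, 79, 80, 82, 90, 95, 99]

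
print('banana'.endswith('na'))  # True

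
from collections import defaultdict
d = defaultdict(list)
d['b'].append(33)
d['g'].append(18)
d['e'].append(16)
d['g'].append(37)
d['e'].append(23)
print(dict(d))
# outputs {'b': [33], 'g': [18, 37], 'e': [16, 23]}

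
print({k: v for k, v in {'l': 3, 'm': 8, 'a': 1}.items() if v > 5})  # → {'m': 8}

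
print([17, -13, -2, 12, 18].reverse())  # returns None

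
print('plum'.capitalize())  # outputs Plum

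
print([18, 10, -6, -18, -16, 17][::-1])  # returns [17, -16, -18, -6, 10, 18]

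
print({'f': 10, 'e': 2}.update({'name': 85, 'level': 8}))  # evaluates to None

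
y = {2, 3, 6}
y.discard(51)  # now {2, 3, 6}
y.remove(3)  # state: {2, 6}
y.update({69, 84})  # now {2, 6, 69, 84}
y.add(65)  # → {2, 6, 65, 69, 84}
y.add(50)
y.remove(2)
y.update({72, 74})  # {6, 50, 65, 69, 72, 74, 84}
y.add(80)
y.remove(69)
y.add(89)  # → {6, 50, 65, 72, 74, 80, 84, 89}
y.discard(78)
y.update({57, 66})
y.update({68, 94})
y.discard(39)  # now {6, 50, 57, 65, 66, 68, 72, 74, 80, 84, 89, 94}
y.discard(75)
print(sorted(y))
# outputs [6, 50, 57, 65, 66, 68, 72, 74, 80, 84, 89, 94]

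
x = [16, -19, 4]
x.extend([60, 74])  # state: [16, -19, 4, 60, 74]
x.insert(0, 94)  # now [94, 16, -19, 4, 60, 74]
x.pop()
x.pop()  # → 60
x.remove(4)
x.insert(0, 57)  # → [57, 94, 16, -19]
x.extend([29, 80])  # [57, 94, 16, -19, 29, 80]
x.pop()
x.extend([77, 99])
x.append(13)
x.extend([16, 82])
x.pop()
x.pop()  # 16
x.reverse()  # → [13, 99, 77, 29, -19, 16, 94, 57]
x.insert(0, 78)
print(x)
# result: [78, 13, 99, 77, 29, -19, 16, 94, 57]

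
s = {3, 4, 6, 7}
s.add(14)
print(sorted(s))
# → [3, 4, 6, 7, 14]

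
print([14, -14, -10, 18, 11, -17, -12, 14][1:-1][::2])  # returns [-14, 18, -17]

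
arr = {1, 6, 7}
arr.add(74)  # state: {1, 6, 7, 74}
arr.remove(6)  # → {1, 7, 74}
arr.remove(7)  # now {1, 74}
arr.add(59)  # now {1, 59, 74}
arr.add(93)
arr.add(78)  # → {1, 59, 74, 78, 93}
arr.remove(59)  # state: {1, 74, 78, 93}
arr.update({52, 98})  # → {1, 52, 74, 78, 93, 98}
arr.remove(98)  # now {1, 52, 74, 78, 93}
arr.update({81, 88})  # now {1, 52, 74, 78, 81, 88, 93}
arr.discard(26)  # {1, 52, 74, 78, 81, 88, 93}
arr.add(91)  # {1, 52, 74, 78, 81, 88, 91, 93}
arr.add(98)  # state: {1, 52, 74, 78, 81, 88, 91, 93, 98}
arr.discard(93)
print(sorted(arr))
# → [1, 52, 74, 78, 81, 88, 91, 98]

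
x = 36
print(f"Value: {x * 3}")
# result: Value: 108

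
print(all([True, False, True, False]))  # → False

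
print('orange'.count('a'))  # 1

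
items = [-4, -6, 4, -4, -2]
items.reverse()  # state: [-2, -4, 4, -6, -4]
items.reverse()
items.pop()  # -2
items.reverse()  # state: [-4, 4, -6, -4]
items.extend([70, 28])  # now [-4, 4, -6, -4, 70, 28]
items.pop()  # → 28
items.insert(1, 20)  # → [-4, 20, 4, -6, -4, 70]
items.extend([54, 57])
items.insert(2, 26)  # [-4, 20, 26, 4, -6, -4, 70, 54, 57]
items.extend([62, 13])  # [-4, 20, 26, 4, -6, -4, 70, 54, 57, 62, 13]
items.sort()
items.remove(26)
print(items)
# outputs [-6, -4, -4, 4, 13, 20, 54, 57, 62, 70]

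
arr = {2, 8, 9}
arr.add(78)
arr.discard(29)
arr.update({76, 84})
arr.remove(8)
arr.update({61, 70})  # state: {2, 9, 61, 70, 76, 78, 84}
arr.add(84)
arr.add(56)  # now {2, 9, 56, 61, 70, 76, 78, 84}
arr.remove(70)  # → {2, 9, 56, 61, 76, 78, 84}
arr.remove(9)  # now {2, 56, 61, 76, 78, 84}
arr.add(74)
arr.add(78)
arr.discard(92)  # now {2, 56, 61, 74, 76, 78, 84}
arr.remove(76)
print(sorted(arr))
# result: [2, 56, 61, 74, 78, 84]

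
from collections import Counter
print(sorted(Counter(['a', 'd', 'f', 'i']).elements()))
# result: ['a', 'd', 'f', 'i']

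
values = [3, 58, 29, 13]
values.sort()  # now [3, 13, 29, 58]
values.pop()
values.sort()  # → [3, 13, 29]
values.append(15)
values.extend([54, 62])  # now [3, 13, 29, 15, 54, 62]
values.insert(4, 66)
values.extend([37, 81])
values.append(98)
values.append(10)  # [3, 13, 29, 15, 66, 54, 62, 37, 81, 98, 10]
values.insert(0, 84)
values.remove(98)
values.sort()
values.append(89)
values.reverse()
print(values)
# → [89, 84, 81, 66, 62, 54, 37, 29, 15, 13, 10, 3]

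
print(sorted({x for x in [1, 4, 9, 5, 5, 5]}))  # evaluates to [1, 4, 5, 9]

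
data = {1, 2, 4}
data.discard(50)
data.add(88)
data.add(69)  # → {1, 2, 4, 69, 88}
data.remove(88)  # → {1, 2, 4, 69}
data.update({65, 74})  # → {1, 2, 4, 65, 69, 74}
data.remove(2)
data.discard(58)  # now {1, 4, 65, 69, 74}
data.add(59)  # {1, 4, 59, 65, 69, 74}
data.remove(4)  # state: {1, 59, 65, 69, 74}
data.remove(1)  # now {59, 65, 69, 74}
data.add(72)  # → {59, 65, 69, 72, 74}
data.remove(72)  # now {59, 65, 69, 74}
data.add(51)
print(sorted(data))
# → [51, 59, 65, 69, 74]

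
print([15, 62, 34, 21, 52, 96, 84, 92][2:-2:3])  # [34, 96]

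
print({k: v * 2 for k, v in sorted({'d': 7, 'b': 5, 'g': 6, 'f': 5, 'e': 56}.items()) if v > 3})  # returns {'b': 10, 'd': 14, 'e': 112, 'f': 10, 'g': 12}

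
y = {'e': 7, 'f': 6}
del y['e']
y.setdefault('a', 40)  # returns 40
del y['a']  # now {'f': 6}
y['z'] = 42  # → {'f': 6, 'z': 42}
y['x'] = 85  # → {'f': 6, 'z': 42, 'x': 85}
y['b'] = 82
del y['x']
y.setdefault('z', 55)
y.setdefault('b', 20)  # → 82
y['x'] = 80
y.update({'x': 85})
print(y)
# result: {'f': 6, 'z': 42, 'b': 82, 'x': 85}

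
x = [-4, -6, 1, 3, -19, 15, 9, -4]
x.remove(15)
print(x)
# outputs [-4, -6, 1, 3, -19, 9, -4]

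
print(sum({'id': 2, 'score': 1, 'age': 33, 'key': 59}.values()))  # 95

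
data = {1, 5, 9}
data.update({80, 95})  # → {1, 5, 9, 80, 95}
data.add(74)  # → {1, 5, 9, 74, 80, 95}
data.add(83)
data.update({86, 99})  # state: {1, 5, 9, 74, 80, 83, 86, 95, 99}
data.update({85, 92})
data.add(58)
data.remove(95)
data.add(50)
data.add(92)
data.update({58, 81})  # {1, 5, 9, 50, 58, 74, 80, 81, 83, 85, 86, 92, 99}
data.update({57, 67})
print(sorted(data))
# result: [1, 5, 9, 50, 57, 58, 67, 74, 80, 81, 83, 85, 86, 92, 99]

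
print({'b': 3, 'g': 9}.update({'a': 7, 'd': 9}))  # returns None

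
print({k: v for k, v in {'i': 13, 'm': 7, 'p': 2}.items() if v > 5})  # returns {'i': 13, 'm': 7}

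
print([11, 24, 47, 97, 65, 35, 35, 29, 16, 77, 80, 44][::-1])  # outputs [44, 80, 77, 16, 29, 35, 35, 65, 97, 47, 24, 11]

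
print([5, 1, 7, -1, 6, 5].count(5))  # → 2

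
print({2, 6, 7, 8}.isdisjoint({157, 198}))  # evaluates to True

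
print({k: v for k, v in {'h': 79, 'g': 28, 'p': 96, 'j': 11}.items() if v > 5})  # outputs {'h': 79, 'g': 28, 'p': 96, 'j': 11}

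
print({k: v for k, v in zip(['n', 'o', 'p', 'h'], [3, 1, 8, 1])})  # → {'n': 3, 'o': 1, 'p': 8, 'h': 1}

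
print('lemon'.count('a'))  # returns 0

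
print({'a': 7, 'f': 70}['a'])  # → 7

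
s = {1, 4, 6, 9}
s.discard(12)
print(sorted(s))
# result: [1, 4, 6, 9]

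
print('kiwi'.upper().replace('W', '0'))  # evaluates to KI0I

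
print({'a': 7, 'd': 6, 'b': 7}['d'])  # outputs 6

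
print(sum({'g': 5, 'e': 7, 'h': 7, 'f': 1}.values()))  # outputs 20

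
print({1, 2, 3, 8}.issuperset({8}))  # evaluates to True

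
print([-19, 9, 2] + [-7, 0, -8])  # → [-19, 9, 2, -7, 0, -8]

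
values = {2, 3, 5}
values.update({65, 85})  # {2, 3, 5, 65, 85}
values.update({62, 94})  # {2, 3, 5, 62, 65, 85, 94}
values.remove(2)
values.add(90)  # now {3, 5, 62, 65, 85, 90, 94}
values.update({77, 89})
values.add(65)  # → {3, 5, 62, 65, 77, 85, 89, 90, 94}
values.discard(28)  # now {3, 5, 62, 65, 77, 85, 89, 90, 94}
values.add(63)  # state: {3, 5, 62, 63, 65, 77, 85, 89, 90, 94}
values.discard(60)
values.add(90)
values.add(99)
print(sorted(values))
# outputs [3, 5, 62, 63, 65, 77, 85, 89, 90, 94, 99]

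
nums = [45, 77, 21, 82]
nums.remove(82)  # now [45, 77, 21]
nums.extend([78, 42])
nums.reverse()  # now [42, 78, 21, 77, 45]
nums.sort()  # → [21, 42, 45, 77, 78]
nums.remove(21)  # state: [42, 45, 77, 78]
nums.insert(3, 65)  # [42, 45, 77, 65, 78]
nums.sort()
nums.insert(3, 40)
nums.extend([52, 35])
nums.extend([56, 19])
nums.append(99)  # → [42, 45, 65, 40, 77, 78, 52, 35, 56, 19, 99]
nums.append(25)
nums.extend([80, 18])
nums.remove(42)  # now [45, 65, 40, 77, 78, 52, 35, 56, 19, 99, 25, 80, 18]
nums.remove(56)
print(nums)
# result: [45, 65, 40, 77, 78, 52, 35, 19, 99, 25, 80, 18]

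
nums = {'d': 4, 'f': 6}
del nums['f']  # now {'d': 4}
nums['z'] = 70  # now {'d': 4, 'z': 70}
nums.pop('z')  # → 70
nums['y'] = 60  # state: {'d': 4, 'y': 60}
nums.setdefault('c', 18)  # 18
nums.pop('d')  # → 4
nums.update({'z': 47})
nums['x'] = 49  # {'y': 60, 'c': 18, 'z': 47, 'x': 49}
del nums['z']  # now {'y': 60, 'c': 18, 'x': 49}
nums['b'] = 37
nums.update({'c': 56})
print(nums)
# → {'y': 60, 'c': 56, 'x': 49, 'b': 37}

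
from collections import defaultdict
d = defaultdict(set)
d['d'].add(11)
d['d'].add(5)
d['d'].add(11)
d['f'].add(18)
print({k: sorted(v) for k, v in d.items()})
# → {'d': [5, 11], 'f': [18]}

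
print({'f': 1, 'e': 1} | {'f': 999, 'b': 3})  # {'f': 999, 'e': 1, 'b': 3}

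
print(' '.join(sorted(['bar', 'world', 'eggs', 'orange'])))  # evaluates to bar eggs orange world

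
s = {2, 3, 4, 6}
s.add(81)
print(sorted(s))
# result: [2, 3, 4, 6, 81]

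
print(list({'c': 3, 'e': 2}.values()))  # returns [3, 2]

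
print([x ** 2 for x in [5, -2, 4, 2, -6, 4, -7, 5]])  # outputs [25, 4, 16, 4, 36, 16, 49, 25]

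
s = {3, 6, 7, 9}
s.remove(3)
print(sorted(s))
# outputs [6, 7, 9]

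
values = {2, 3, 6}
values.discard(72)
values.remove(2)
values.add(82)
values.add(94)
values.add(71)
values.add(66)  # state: {3, 6, 66, 71, 82, 94}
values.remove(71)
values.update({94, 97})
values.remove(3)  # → {6, 66, 82, 94, 97}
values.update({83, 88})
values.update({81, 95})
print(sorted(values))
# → [6, 66, 81, 82, 83, 88, 94, 95, 97]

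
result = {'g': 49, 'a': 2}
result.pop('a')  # 2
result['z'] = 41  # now {'g': 49, 'z': 41}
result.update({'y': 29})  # {'g': 49, 'z': 41, 'y': 29}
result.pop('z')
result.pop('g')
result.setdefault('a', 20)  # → 20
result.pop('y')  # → 29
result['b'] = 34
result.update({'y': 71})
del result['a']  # {'b': 34, 'y': 71}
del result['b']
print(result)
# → {'y': 71}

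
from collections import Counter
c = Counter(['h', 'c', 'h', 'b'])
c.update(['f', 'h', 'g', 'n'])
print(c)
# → Counter({'h': 3, 'c': 1, 'b': 1, 'f': 1, 'g': 1, 'n': 1})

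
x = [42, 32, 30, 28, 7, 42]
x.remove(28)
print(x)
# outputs [42, 32, 30, 7, 42]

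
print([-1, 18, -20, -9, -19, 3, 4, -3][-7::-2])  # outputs [18]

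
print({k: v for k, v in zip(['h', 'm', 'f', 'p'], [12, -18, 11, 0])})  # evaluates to {'h': 12, 'm': -18, 'f': 11, 'p': 0}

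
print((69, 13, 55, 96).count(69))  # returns 1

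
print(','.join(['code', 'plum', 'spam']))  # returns code,plum,spam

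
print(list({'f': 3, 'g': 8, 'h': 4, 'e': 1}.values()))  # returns [3, 8, 4, 1]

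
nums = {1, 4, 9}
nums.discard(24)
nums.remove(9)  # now {1, 4}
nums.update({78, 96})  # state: {1, 4, 78, 96}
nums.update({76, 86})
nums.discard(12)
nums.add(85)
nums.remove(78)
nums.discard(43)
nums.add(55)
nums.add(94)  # {1, 4, 55, 76, 85, 86, 94, 96}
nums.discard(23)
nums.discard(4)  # {1, 55, 76, 85, 86, 94, 96}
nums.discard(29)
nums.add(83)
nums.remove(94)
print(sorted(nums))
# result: [1, 55, 76, 83, 85, 86, 96]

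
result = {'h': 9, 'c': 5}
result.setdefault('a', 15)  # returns 15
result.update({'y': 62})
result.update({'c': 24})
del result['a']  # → {'h': 9, 'c': 24, 'y': 62}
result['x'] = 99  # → {'h': 9, 'c': 24, 'y': 62, 'x': 99}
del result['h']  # {'c': 24, 'y': 62, 'x': 99}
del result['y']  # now {'c': 24, 'x': 99}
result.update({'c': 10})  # {'c': 10, 'x': 99}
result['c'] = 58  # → {'c': 58, 'x': 99}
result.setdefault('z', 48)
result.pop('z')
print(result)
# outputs {'c': 58, 'x': 99}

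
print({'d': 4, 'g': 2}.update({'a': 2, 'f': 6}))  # None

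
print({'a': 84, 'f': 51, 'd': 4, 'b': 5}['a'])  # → 84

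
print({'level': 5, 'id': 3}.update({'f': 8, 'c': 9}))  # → None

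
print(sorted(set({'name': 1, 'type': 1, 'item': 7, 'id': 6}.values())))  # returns [1, 6, 7]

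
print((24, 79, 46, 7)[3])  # 7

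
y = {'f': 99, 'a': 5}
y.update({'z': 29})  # {'f': 99, 'a': 5, 'z': 29}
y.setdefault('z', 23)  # 29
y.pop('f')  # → 99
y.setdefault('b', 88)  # 88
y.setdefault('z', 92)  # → 29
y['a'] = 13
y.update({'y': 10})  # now {'a': 13, 'z': 29, 'b': 88, 'y': 10}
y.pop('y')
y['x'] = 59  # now {'a': 13, 'z': 29, 'b': 88, 'x': 59}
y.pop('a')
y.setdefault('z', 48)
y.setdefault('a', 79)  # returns 79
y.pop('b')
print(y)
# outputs {'z': 29, 'x': 59, 'a': 79}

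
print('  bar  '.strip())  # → bar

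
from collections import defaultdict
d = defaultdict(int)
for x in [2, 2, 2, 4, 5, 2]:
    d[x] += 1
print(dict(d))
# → {2: 4, 4: 1, 5: 1}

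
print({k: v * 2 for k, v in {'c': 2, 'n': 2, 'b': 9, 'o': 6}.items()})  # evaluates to {'c': 4, 'n': 4, 'b': 18, 'o': 12}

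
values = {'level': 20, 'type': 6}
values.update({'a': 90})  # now {'level': 20, 'type': 6, 'a': 90}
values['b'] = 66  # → {'level': 20, 'type': 6, 'a': 90, 'b': 66}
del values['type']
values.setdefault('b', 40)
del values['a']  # {'level': 20, 'b': 66}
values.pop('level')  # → 20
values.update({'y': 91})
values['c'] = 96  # {'b': 66, 'y': 91, 'c': 96}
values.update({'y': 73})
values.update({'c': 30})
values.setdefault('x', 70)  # 70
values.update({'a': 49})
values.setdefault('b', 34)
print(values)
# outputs {'b': 66, 'y': 73, 'c': 30, 'x': 70, 'a': 49}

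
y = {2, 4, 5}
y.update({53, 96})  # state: {2, 4, 5, 53, 96}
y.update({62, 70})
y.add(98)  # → {2, 4, 5, 53, 62, 70, 96, 98}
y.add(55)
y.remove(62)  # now {2, 4, 5, 53, 55, 70, 96, 98}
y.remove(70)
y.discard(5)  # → {2, 4, 53, 55, 96, 98}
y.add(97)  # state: {2, 4, 53, 55, 96, 97, 98}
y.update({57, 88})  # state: {2, 4, 53, 55, 57, 88, 96, 97, 98}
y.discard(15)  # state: {2, 4, 53, 55, 57, 88, 96, 97, 98}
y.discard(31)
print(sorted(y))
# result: [2, 4, 53, 55, 57, 88, 96, 97, 98]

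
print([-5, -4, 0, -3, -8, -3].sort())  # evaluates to None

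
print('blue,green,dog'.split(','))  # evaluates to ['blue', 'green', 'dog']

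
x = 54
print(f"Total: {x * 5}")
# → Total: 270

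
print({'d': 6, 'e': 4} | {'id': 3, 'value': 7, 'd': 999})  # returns {'d': 999, 'e': 4, 'id': 3, 'value': 7}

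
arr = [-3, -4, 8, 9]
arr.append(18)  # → [-3, -4, 8, 9, 18]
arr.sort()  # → [-4, -3, 8, 9, 18]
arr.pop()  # 18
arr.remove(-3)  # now [-4, 8, 9]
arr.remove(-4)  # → [8, 9]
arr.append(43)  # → [8, 9, 43]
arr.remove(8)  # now [9, 43]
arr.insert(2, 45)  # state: [9, 43, 45]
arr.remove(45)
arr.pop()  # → 43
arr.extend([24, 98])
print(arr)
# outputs [9, 24, 98]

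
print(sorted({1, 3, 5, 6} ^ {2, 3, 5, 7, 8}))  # [1, 2, 6, 7, 8]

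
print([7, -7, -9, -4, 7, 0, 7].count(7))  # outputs 3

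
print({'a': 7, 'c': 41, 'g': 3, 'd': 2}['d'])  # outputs 2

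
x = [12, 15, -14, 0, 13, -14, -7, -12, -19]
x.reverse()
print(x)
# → [-19, -12, -7, -14, 13, 0, -14, 15, 12]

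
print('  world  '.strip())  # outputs world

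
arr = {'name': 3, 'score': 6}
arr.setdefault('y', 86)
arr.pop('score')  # 6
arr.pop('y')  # 86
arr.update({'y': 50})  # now {'name': 3, 'y': 50}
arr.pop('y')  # 50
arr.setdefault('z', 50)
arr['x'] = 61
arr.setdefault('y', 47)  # 47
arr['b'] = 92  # {'name': 3, 'z': 50, 'x': 61, 'y': 47, 'b': 92}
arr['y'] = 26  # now {'name': 3, 'z': 50, 'x': 61, 'y': 26, 'b': 92}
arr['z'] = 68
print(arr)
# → {'name': 3, 'z': 68, 'x': 61, 'y': 26, 'b': 92}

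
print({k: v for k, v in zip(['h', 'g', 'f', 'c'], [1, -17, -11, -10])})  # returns {'h': 1, 'g': -17, 'f': -11, 'c': -10}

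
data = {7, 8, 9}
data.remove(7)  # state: {8, 9}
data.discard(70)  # {8, 9}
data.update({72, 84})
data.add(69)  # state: {8, 9, 69, 72, 84}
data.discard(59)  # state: {8, 9, 69, 72, 84}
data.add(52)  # {8, 9, 52, 69, 72, 84}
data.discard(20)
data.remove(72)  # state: {8, 9, 52, 69, 84}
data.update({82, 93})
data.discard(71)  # {8, 9, 52, 69, 82, 84, 93}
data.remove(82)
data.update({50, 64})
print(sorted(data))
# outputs [8, 9, 50, 52, 64, 69, 84, 93]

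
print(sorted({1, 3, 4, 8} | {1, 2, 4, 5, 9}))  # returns [1, 2, 3, 4, 5, 8, 9]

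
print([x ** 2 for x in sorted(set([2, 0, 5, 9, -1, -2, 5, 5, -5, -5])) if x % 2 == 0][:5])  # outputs [4, 0, 4]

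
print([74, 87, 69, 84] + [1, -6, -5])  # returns [74, 87, 69, 84, 1, -6, -5]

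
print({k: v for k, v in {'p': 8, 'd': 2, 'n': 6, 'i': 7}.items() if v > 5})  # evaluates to {'p': 8, 'n': 6, 'i': 7}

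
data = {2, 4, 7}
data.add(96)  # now {2, 4, 7, 96}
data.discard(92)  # {2, 4, 7, 96}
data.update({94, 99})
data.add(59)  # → {2, 4, 7, 59, 94, 96, 99}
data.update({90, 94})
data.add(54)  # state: {2, 4, 7, 54, 59, 90, 94, 96, 99}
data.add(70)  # {2, 4, 7, 54, 59, 70, 90, 94, 96, 99}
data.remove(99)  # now {2, 4, 7, 54, 59, 70, 90, 94, 96}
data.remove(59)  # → {2, 4, 7, 54, 70, 90, 94, 96}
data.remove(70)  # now {2, 4, 7, 54, 90, 94, 96}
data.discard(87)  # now {2, 4, 7, 54, 90, 94, 96}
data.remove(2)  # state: {4, 7, 54, 90, 94, 96}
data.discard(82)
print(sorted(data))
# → [4, 7, 54, 90, 94, 96]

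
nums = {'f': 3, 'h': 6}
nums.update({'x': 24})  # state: {'f': 3, 'h': 6, 'x': 24}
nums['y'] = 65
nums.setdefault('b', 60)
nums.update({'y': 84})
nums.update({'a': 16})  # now {'f': 3, 'h': 6, 'x': 24, 'y': 84, 'b': 60, 'a': 16}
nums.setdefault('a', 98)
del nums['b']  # {'f': 3, 'h': 6, 'x': 24, 'y': 84, 'a': 16}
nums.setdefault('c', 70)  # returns 70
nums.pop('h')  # 6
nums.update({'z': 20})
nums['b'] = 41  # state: {'f': 3, 'x': 24, 'y': 84, 'a': 16, 'c': 70, 'z': 20, 'b': 41}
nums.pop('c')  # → 70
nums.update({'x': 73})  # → {'f': 3, 'x': 73, 'y': 84, 'a': 16, 'z': 20, 'b': 41}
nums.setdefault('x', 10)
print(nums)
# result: {'f': 3, 'x': 73, 'y': 84, 'a': 16, 'z': 20, 'b': 41}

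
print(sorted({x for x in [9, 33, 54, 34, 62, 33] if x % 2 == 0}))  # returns [34, 54, 62]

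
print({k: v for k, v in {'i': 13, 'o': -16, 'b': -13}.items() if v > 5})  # {'i': 13}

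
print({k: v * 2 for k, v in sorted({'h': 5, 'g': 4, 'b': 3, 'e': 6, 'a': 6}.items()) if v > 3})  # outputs {'a': 12, 'e': 12, 'g': 8, 'h': 10}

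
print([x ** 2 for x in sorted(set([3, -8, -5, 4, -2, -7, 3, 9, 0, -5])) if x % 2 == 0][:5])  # [64, 4, 0, 16]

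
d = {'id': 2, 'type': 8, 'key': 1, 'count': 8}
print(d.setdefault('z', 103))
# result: 103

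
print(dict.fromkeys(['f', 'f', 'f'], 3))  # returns {'f': 3}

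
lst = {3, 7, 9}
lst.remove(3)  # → {7, 9}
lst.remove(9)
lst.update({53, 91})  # {7, 53, 91}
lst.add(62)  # {7, 53, 62, 91}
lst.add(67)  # {7, 53, 62, 67, 91}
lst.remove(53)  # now {7, 62, 67, 91}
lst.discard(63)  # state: {7, 62, 67, 91}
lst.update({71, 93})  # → {7, 62, 67, 71, 91, 93}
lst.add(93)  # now {7, 62, 67, 71, 91, 93}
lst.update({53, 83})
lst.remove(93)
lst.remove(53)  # {7, 62, 67, 71, 83, 91}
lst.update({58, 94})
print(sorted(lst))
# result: [7, 58, 62, 67, 71, 83, 91, 94]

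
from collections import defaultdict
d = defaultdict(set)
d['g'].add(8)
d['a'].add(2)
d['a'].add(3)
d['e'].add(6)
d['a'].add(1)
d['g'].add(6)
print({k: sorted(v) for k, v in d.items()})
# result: {'g': [6, 8], 'a': [1, 2, 3], 'e': [6]}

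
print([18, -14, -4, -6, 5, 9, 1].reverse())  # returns None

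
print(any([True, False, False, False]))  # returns True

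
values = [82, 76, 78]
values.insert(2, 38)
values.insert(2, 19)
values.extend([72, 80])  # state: [82, 76, 19, 38, 78, 72, 80]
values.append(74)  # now [82, 76, 19, 38, 78, 72, 80, 74]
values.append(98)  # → [82, 76, 19, 38, 78, 72, 80, 74, 98]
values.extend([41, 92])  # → [82, 76, 19, 38, 78, 72, 80, 74, 98, 41, 92]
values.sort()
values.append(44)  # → [19, 38, 41, 72, 74, 76, 78, 80, 82, 92, 98, 44]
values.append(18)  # [19, 38, 41, 72, 74, 76, 78, 80, 82, 92, 98, 44, 18]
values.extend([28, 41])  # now [19, 38, 41, 72, 74, 76, 78, 80, 82, 92, 98, 44, 18, 28, 41]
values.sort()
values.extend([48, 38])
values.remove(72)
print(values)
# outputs [18, 19, 28, 38, 41, 41, 44, 74, 76, 78, 80, 82, 92, 98, 48, 38]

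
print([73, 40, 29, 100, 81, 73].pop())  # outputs 73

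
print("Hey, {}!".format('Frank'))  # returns Hey, Frank!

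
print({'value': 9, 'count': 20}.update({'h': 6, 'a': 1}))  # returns None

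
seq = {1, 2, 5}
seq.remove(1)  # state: {2, 5}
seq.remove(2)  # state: {5}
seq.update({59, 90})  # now {5, 59, 90}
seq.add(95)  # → {5, 59, 90, 95}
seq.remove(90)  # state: {5, 59, 95}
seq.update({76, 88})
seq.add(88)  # {5, 59, 76, 88, 95}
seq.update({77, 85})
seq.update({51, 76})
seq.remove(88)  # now {5, 51, 59, 76, 77, 85, 95}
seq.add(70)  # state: {5, 51, 59, 70, 76, 77, 85, 95}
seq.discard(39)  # {5, 51, 59, 70, 76, 77, 85, 95}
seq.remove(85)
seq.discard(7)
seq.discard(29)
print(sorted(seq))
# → [5, 51, 59, 70, 76, 77, 95]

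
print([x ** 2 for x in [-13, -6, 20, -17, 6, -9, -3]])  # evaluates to [169, 36, 400, 289, 36, 81, 9]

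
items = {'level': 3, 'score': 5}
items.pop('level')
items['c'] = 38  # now {'score': 5, 'c': 38}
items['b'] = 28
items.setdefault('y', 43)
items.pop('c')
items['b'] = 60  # {'score': 5, 'b': 60, 'y': 43}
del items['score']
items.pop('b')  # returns 60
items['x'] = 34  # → {'y': 43, 'x': 34}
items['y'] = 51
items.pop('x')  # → 34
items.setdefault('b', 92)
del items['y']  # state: {'b': 92}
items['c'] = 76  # {'b': 92, 'c': 76}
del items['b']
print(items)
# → {'c': 76}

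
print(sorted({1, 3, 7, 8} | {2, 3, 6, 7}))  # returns [1, 2, 3, 6, 7, 8]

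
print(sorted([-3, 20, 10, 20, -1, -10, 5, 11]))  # [-10, -3, -1, 5, 10, 11, 20, 20]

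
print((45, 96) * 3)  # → (45, 96, 45, 96, 45, 96)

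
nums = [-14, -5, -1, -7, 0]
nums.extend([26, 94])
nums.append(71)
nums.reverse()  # [71, 94, 26, 0, -7, -1, -5, -14]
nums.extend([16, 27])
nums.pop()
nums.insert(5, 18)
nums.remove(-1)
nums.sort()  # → [-14, -7, -5, 0, 16, 18, 26, 71, 94]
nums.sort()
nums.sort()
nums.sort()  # [-14, -7, -5, 0, 16, 18, 26, 71, 94]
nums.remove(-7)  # [-14, -5, 0, 16, 18, 26, 71, 94]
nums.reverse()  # [94, 71, 26, 18, 16, 0, -5, -14]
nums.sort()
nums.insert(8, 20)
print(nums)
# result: [-14, -5, 0, 16, 18, 26, 71, 94, 20]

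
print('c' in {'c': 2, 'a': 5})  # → True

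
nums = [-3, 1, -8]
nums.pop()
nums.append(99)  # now [-3, 1, 99]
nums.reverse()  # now [99, 1, -3]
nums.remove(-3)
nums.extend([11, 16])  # [99, 1, 11, 16]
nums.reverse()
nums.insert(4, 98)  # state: [16, 11, 1, 99, 98]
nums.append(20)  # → [16, 11, 1, 99, 98, 20]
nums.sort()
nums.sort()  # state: [1, 11, 16, 20, 98, 99]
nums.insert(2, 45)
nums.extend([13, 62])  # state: [1, 11, 45, 16, 20, 98, 99, 13, 62]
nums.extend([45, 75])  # [1, 11, 45, 16, 20, 98, 99, 13, 62, 45, 75]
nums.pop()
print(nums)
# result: [1, 11, 45, 16, 20, 98, 99, 13, 62, 45]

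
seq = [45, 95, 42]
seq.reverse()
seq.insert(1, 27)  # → [42, 27, 95, 45]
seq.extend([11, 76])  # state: [42, 27, 95, 45, 11, 76]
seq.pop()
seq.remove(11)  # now [42, 27, 95, 45]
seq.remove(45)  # [42, 27, 95]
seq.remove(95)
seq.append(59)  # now [42, 27, 59]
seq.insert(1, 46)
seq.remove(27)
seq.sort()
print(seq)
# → [42, 46, 59]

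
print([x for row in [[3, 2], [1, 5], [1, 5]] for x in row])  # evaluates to [3, 2, 1, 5, 1, 5]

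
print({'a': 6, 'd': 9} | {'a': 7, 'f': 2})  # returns {'a': 7, 'd': 9, 'f': 2}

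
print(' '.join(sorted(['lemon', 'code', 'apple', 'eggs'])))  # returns apple code eggs lemon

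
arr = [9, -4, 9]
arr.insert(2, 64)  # [9, -4, 64, 9]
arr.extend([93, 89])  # [9, -4, 64, 9, 93, 89]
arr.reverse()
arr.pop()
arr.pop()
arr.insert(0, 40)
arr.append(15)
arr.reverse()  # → [15, 64, 9, 93, 89, 40]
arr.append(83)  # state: [15, 64, 9, 93, 89, 40, 83]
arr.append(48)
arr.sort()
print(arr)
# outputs [9, 15, 40, 48, 64, 83, 89, 93]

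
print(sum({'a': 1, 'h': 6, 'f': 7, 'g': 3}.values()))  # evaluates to 17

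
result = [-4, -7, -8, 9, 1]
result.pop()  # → 1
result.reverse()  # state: [9, -8, -7, -4]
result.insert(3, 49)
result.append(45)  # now [9, -8, -7, 49, -4, 45]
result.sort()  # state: [-8, -7, -4, 9, 45, 49]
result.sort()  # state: [-8, -7, -4, 9, 45, 49]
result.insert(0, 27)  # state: [27, -8, -7, -4, 9, 45, 49]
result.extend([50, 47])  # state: [27, -8, -7, -4, 9, 45, 49, 50, 47]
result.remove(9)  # [27, -8, -7, -4, 45, 49, 50, 47]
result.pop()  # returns 47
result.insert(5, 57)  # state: [27, -8, -7, -4, 45, 57, 49, 50]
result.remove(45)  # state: [27, -8, -7, -4, 57, 49, 50]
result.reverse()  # [50, 49, 57, -4, -7, -8, 27]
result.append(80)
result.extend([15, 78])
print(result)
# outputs [50, 49, 57, -4, -7, -8, 27, 80, 15, 78]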